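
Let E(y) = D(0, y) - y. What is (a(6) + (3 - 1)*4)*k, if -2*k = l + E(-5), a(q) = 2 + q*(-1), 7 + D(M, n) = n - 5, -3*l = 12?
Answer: 32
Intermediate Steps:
l = -4 (l = -⅓*12 = -4)
D(M, n) = -12 + n (D(M, n) = -7 + (n - 5) = -7 + (-5 + n) = -12 + n)
a(q) = 2 - q
E(y) = -12 (E(y) = (-12 + y) - y = -12)
k = 8 (k = -(-4 - 12)/2 = -½*(-16) = 8)
(a(6) + (3 - 1)*4)*k = ((2 - 1*6) + (3 - 1)*4)*8 = ((2 - 6) + 2*4)*8 = (-4 + 8)*8 = 4*8 = 32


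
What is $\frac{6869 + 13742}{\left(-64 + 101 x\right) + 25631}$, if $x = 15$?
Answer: $\frac{20611}{27082} \approx 0.76106$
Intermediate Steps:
$\frac{6869 + 13742}{\left(-64 + 101 x\right) + 25631} = \frac{6869 + 13742}{\left(-64 + 101 \cdot 15\right) + 25631} = \frac{20611}{\left(-64 + 1515\right) + 25631} = \frac{20611}{1451 + 25631} = \frac{20611}{27082}$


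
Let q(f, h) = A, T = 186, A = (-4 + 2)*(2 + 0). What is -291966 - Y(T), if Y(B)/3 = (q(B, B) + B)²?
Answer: -391338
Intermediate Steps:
A = -4 (A = -2*2 = -4)
q(f, h) = -4
Y(B) = 3*(-4 + B)²
-291966 - Y(T) = -291966 - 3*(-4 + 186)² = -291966 - 3*182² = -291966 - 3*33124 = -291966 - 1*99372 = -291966 - 99372 = -391338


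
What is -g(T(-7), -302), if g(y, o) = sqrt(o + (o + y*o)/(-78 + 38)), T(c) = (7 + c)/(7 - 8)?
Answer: -I*sqrt(29445)/10 ≈ -17.16*I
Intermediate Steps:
T(c) = -7 - c (T(c) = (7 + c)/(-1) = (7 + c)*(-1) = -7 - c)
g(y, o) = sqrt(39*o/40 - o*y/40) (g(y, o) = sqrt(o + (o + o*y)/(-40)) = sqrt(o + (o + o*y)*(-1/40)) = sqrt(o + (-o/40 - o*y/40)) = sqrt(39*o/40 - o*y/40))
-g(T(-7), -302) = -sqrt(10)*sqrt(-302*(39 - (-7 - 1*(-7))))/20 = -sqrt(10)*sqrt(-302*(39 - (-7 + 7)))/20 = -sqrt(10)*sqrt(-302*(39 - 1*0))/20 = -sqrt(10)*sqrt(-302*(39 + 0))/20 = -sqrt(10)*sqrt(-302*39)/20 = -sqrt(10)*sqrt(-11778)/20 = -sqrt(10)*I*sqrt(11778)/20 = -I*sqrt(29445)/10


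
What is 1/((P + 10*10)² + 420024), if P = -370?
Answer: 1/492924 ≈ 2.0287e-6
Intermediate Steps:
1/((P + 10*10)² + 420024) = 1/((-370 + 10*10)² + 420024) = 1/((-370 + 100)² + 420024) = 1/((-270)² + 420024) = 1/(72900 + 420024) = 1/492924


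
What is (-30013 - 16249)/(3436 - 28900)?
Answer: 23131/12732 ≈ 1.8168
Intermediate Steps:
(-30013 - 16249)/(3436 - 28900) = -46262/(-25464) = -46262*(-1/25464) = 23131/12732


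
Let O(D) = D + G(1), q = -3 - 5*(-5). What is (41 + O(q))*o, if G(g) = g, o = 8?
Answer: 512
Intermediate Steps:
q = 22 (q = -3 + 25 = 22)
O(D) = 1 + D (O(D) = D + 1 = 1 + D)
(41 + O(q))*o = (41 + (1 + 22))*8 = (41 + 23)*8 = 64*8 = 512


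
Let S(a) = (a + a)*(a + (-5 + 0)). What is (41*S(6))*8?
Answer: 3936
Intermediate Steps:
S(a) = 2*a*(-5 + a) (S(a) = (2*a)*(a - 5) = (2*a)*(-5 + a) = 2*a*(-5 + a))
(41*S(6))*8 = (41*(2*6*(-5 + 6)))*8 = (41*(2*6*1))*8 = (41*12)*8 = 492*8 = 3936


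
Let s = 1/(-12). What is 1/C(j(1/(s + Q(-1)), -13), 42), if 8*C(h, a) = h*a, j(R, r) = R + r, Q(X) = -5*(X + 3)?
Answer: -484/33285 ≈ -0.014541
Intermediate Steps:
Q(X) = -15 - 5*X (Q(X) = -5*(3 + X) = -15 - 5*X)
s = -1/12 ≈ -0.083333
C(h, a) = a*h/8 (C(h, a) = (h*a)/8 = (a*h)/8 = a*h/8)
1/C(j(1/(s + Q(-1)), -13), 42) = 1/((⅛)*42*(1/(-1/12 + (-15 - 5*(-1))) - 13)) = 1/((⅛)*42*(1/(-1/12 + (-15 + 5)) - 13)) = 1/((⅛)*42*(1/(-1/12 - 10) - 13)) = 1/((⅛)*42*(1/(-121/12) - 13)) = 1/((⅛)*42*(-12/121 - 13)) = 1/((⅛)*42*(-1585/121)) = 1/(-33285/484) = -484/33285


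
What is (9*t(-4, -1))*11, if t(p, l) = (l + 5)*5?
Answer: 1980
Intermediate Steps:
t(p, l) = 25 + 5*l (t(p, l) = (5 + l)*5 = 25 + 5*l)
(9*t(-4, -1))*11 = (9*(25 + 5*(-1)))*11 = (9*(25 - 5))*11 = (9*20)*11 = 180*11 = 1980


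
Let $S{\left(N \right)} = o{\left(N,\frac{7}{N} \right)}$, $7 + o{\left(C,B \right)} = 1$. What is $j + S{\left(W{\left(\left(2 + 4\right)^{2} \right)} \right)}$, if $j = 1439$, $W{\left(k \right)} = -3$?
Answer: $1433$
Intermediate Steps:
$o{\left(C,B \right)} = -6$ ($o{\left(C,B \right)} = -7 + 1 = -6$)
$S{\left(N \right)} = -6$
$j + S{\left(W{\left(\left(2 + 4\right)^{2} \right)} \right)} = 1439 - 6 = 1433$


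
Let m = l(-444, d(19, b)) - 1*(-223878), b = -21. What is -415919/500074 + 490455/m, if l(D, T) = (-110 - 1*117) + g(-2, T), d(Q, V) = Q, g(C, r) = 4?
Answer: 30448285945/22368810094 ≈ 1.3612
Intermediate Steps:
l(D, T) = -223 (l(D, T) = (-110 - 1*117) + 4 = (-110 - 117) + 4 = -227 + 4 = -223)
m = 223655 (m = -223 - 1*(-223878) = -223 + 223878 = 223655)
-415919/500074 + 490455/m = -415919/500074 + 490455/223655 = -415919*1/500074 + 490455*(1/223655) = -415919/500074 + 98091/44731 = 30448285945/22368810094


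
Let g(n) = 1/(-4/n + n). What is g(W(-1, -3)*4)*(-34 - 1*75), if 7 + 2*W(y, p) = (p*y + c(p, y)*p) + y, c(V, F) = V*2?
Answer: -1417/336 ≈ -4.2173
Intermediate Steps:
c(V, F) = 2*V
W(y, p) = -7/2 + p² + y/2 + p*y/2 (W(y, p) = -7/2 + ((p*y + (2*p)*p) + y)/2 = -7/2 + ((p*y + 2*p²) + y)/2 = -7/2 + ((2*p² + p*y) + y)/2 = -7/2 + (y + 2*p² + p*y)/2 = -7/2 + (p² + y/2 + p*y/2) = -7/2 + p² + y/2 + p*y/2)
g(n) = 1/(n - 4/n)
g(W(-1, -3)*4)*(-34 - 1*75) = (((-7/2 + (-3)² + (½)*(-1) + (½)*(-3)*(-1))*4)/(-4 + ((-7/2 + (-3)² + (½)*(-1) + (½)*(-3)*(-1))*4)²))*(-34 - 1*75) = (((-7/2 + 9 - ½ + 3/2)*4)/(-4 + ((-7/2 + 9 - ½ + 3/2)*4)²))*(-34 - 75) = (((13/2)*4)/(-4 + ((13/2)*4)²))*(-109) = (26/(-4 + 26²))*(-109) = (26/(-4 + 676))*(-109) = (26/672)*(-109) = (26*(1/672))*(-109) = (13/336)*(-109) = -1417/336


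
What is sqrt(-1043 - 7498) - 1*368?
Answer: -368 + 3*I*sqrt(949) ≈ -368.0 + 92.417*I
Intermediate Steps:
sqrt(-1043 - 7498) - 1*368 = sqrt(-8541) - 368 = 3*I*sqrt(949) - 368 = -368 + 3*I*sqrt(949)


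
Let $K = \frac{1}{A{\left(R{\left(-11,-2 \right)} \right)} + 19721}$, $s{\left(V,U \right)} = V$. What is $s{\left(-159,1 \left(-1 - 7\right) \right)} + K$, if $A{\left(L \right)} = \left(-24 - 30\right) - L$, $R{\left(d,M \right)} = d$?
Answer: $- \frac{3128801}{19678} \approx -159.0$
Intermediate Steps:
$A{\left(L \right)} = -54 - L$
$K = \frac{1}{19678}$ ($K = \frac{1}{\left(-54 - -11\right) + 19721} = \frac{1}{\left(-54 + 11\right) + 19721} = \frac{1}{-43 + 19721} = \frac{1}{19678} \approx 5.0818 \cdot 10^{-5}$)
$s{\left(-159,1 \left(-1 - 7\right) \right)} + K = -159 + \frac{1}{19678} = - \frac{3128801}{19678}$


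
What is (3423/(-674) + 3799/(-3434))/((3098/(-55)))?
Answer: 196832735/1792592642 ≈ 0.10980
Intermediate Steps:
(3423/(-674) + 3799/(-3434))/((3098/(-55))) = (3423*(-1/674) + 3799*(-1/3434))/((3098*(-1/55))) = (-3423/674 - 3799/3434)/(-3098/55) = -3578777/578629*(-55/3098) = 196832735/1792592642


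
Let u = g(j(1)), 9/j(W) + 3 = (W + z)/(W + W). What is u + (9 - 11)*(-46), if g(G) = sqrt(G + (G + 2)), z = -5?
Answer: 92 + 2*I*sqrt(10)/5 ≈ 92.0 + 1.2649*I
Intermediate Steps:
j(W) = 9/(-3 + (-5 + W)/(2*W)) (j(W) = 9/(-3 + (W - 5)/(W + W)) = 9/(-3 + (-5 + W)/((2*W))) = 9/(-3 + (-5 + W)*(1/(2*W))) = 9/(-3 + (-5 + W)/(2*W)))
g(G) = sqrt(2 + 2*G) (g(G) = sqrt(G + (2 + G)) = sqrt(2 + 2*G))
u = 2*I*sqrt(10)/5 (u = sqrt(2 + 2*(-18*1/(5 + 5*1))) = sqrt(2 + 2*(-18*1/(5 + 5))) = sqrt(2 + 2*(-18*1/10)) = sqrt(2 + 2*(-18*1*1/10)) = sqrt(2 + 2*(-9/5)) = sqrt(2 - 18/5) = sqrt(-8/5) = 2*I*sqrt(10)/5 ≈ 1.2649*I)
u + (9 - 11)*(-46) = 2*I*sqrt(10)/5 + (9 - 11)*(-46) = 2*I*sqrt(10)/5 - 2*(-46) = 2*I*sqrt(10)/5 + 92 = 92 + 2*I*sqrt(10)/5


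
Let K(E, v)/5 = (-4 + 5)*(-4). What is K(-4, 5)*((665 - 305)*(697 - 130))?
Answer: -4082400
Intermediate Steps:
K(E, v) = -20 (K(E, v) = 5*((-4 + 5)*(-4)) = 5*(1*(-4)) = 5*(-4) = -20)
K(-4, 5)*((665 - 305)*(697 - 130)) = -20*(665 - 305)*(697 - 130) = -7200*567 = -20*204120 = -4082400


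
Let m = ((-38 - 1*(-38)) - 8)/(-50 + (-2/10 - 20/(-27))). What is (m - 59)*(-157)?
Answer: 61679491/6677 ≈ 9237.6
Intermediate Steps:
m = 1080/6677 (m = ((-38 + 38) - 8)/(-50 + (-2*1/10 - 20*(-1/27))) = (0 - 8)/(-50 + (-1/5 + 20/27)) = -8/(-50 + 73/135) = -8/(-6677/135) = -8*(-135/6677) = 1080/6677 ≈ 0.16175)
(m - 59)*(-157) = (1080/6677 - 59)*(-157) = -392863/6677*(-157) = 61679491/6677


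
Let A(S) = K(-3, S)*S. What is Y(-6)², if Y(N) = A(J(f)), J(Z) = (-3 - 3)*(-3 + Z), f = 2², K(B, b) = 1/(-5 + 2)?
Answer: 4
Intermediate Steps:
K(B, b) = -⅓ (K(B, b) = 1/(-3) = -⅓)
f = 4
J(Z) = 18 - 6*Z (J(Z) = -6*(-3 + Z) = 18 - 6*Z)
A(S) = -S/3
Y(N) = 2 (Y(N) = -(18 - 6*4)/3 = -(18 - 24)/3 = -⅓*(-6) = 2)
Y(-6)² = 2² = 4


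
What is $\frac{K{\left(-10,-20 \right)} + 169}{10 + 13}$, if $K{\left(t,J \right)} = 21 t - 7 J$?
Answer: $\frac{99}{23} \approx 4.3043$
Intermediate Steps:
$K{\left(t,J \right)} = - 7 J + 21 t$
$\frac{K{\left(-10,-20 \right)} + 169}{10 + 13} = \frac{\left(\left(-7\right) \left(-20\right) + 21 \left(-10\right)\right) + 169}{10 + 13} = \frac{\left(140 - 210\right) + 169}{23} = \left(-70 + 169\right) \frac{1}{23} = 99 \cdot \frac{1}{23} = \frac{99}{23}$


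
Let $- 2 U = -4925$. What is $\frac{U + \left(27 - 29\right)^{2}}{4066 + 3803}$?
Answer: $\frac{4933}{15738} \approx 0.31345$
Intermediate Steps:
$U = \frac{4925}{2}$ ($U = \left(- \frac{1}{2}\right) \left(-4925\right) = \frac{4925}{2} \approx 2462.5$)
$\frac{U + \left(27 - 29\right)^{2}}{4066 + 3803} = \frac{\frac{4925}{2} + \left(27 - 29\right)^{2}}{4066 + 3803} = \frac{\frac{4925}{2} + \left(-2\right)^{2}}{7869} = \left(\frac{4925}{2} + 4\right) \frac{1}{7869} = \frac{4933}{2} \cdot \frac{1}{7869} = \frac{4933}{15738}$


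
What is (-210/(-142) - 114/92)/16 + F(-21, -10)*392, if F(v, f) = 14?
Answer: 286781711/52256 ≈ 5488.0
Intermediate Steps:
(-210/(-142) - 114/92)/16 + F(-21, -10)*392 = (-210/(-142) - 114/92)/16 + 14*392 = (-210*(-1/142) - 114*1/92)*(1/16) + 5488 = (105/71 - 57/46)*(1/16) + 5488 = (783/3266)*(1/16) + 5488 = 783/52256 + 5488 = 286781711/52256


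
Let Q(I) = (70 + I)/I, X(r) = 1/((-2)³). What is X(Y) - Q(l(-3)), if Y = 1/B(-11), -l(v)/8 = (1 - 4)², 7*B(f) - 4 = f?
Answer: -11/72 ≈ -0.15278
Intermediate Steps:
B(f) = 4/7 + f/7
l(v) = -72 (l(v) = -8*(1 - 4)² = -8*(-3)² = -8*9 = -72)
Y = -1 (Y = 1/(4/7 + (⅐)*(-11)) = 1/(4/7 - 11/7) = 1/(-1) = -1)
X(r) = -⅛ (X(r) = 1/(-8) = -⅛)
Q(I) = (70 + I)/I
X(Y) - Q(l(-3)) = -⅛ - (70 - 72)/(-72) = -⅛ - (-1)*(-2)/72 = -⅛ - 1*1/36 = -⅛ - 1/36 = -11/72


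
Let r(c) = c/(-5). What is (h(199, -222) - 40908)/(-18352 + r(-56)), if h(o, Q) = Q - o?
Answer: 206645/91704 ≈ 2.2534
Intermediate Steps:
r(c) = -c/5 (r(c) = c*(-1/5) = -c/5)
(h(199, -222) - 40908)/(-18352 + r(-56)) = ((-222 - 1*199) - 40908)/(-18352 - 1/5*(-56)) = ((-222 - 199) - 40908)/(-18352 + 56/5) = (-421 - 40908)/(-91704/5) = -41329*(-5/91704) = 206645/91704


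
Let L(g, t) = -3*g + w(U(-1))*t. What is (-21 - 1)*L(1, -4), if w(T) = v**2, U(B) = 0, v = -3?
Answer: 858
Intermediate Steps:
w(T) = 9 (w(T) = (-3)**2 = 9)
L(g, t) = -3*g + 9*t
(-21 - 1)*L(1, -4) = (-21 - 1)*(-3*1 + 9*(-4)) = -22*(-3 - 36) = -22*(-39) = 858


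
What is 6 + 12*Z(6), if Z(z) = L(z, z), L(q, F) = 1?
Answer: 18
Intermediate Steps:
Z(z) = 1
6 + 12*Z(6) = 6 + 12*1 = 6 + 12 = 18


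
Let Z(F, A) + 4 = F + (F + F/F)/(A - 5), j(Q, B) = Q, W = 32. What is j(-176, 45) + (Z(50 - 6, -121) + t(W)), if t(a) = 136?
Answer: -5/14 ≈ -0.35714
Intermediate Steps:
Z(F, A) = -4 + F + (1 + F)/(-5 + A) (Z(F, A) = -4 + (F + (F + F/F)/(A - 5)) = -4 + (F + (F + 1)/(-5 + A)) = -4 + (F + (1 + F)/(-5 + A)) = -4 + F + (1 + F)/(-5 + A))
j(-176, 45) + (Z(50 - 6, -121) + t(W)) = -176 + ((21 - 4*(-121) - 4*(50 - 6) - 121*(50 - 6))/(-5 - 121) + 136) = -176 + ((21 + 484 - 4*44 - 121*44)/(-126) + 136) = -176 + (-(21 + 484 - 176 - 5324)/126 + 136) = -176 + (-1/126*(-4995) + 136) = -176 + (555/14 + 136) = -176 + 2459/14 = -5/14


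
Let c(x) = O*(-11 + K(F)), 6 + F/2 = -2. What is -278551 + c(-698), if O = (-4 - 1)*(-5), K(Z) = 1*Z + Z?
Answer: -279626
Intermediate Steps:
F = -16 (F = -12 + 2*(-2) = -12 - 4 = -16)
K(Z) = 2*Z (K(Z) = Z + Z = 2*Z)
O = 25 (O = -5*(-5) = 25)
c(x) = -1075 (c(x) = 25*(-11 + 2*(-16)) = 25*(-11 - 32) = 25*(-43) = -1075)
-278551 + c(-698) = -278551 - 1075 = -279626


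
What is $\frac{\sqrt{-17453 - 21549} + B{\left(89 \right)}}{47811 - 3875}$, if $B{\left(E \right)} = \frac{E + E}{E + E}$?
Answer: $\frac{1}{43936} + \frac{i \sqrt{39002}}{43936} \approx 2.276 \cdot 10^{-5} + 0.0044949 i$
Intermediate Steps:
$B{\left(E \right)} = 1$ ($B{\left(E \right)} = \frac{2 E}{2 E} = 2 E \frac{1}{2 E} = 1$)
$\frac{\sqrt{-17453 - 21549} + B{\left(89 \right)}}{47811 - 3875} = \frac{\sqrt{-17453 - 21549} + 1}{47811 - 3875} = \frac{\sqrt{-39002} + 1}{43936} = \left(i \sqrt{39002} + 1\right) \frac{1}{43936} = \left(1 + i \sqrt{39002}\right) \frac{1}{43936} = \frac{1}{43936} + \frac{i \sqrt{39002}}{43936}$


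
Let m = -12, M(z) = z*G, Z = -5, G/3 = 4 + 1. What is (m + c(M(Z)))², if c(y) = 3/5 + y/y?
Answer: 2704/25 ≈ 108.16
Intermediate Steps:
G = 15 (G = 3*(4 + 1) = 3*5 = 15)
M(z) = 15*z (M(z) = z*15 = 15*z)
c(y) = 8/5 (c(y) = 3*(⅕) + 1 = ⅗ + 1 = 8/5)
(m + c(M(Z)))² = (-12 + 8/5)² = (-52/5)² = 2704/25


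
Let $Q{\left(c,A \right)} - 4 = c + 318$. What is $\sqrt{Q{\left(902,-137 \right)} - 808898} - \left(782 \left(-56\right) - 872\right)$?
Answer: $44664 + i \sqrt{807674} \approx 44664.0 + 898.71 i$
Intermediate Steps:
$Q{\left(c,A \right)} = 322 + c$ ($Q{\left(c,A \right)} = 4 + \left(c + 318\right) = 4 + \left(318 + c\right) = 322 + c$)
$\sqrt{Q{\left(902,-137 \right)} - 808898} - \left(782 \left(-56\right) - 872\right) = \sqrt{\left(322 + 902\right) - 808898} - \left(782 \left(-56\right) - 872\right) = \sqrt{1224 - 808898} - \left(-43792 - 872\right) = \sqrt{-807674} - -44664 = i \sqrt{807674} + 44664 = 44664 + i \sqrt{807674}$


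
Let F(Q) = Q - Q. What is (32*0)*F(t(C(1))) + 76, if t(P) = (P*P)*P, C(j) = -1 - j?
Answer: 76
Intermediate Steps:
t(P) = P³ (t(P) = P²*P = P³)
F(Q) = 0
(32*0)*F(t(C(1))) + 76 = (32*0)*0 + 76 = 0*0 + 76 = 0 + 76 = 76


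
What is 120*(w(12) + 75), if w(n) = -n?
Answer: 7560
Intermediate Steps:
120*(w(12) + 75) = 120*(-1*12 + 75) = 120*(-12 + 75) = 120*63 = 7560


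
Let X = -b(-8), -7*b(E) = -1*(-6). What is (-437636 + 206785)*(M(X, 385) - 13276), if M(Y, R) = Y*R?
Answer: 2988597046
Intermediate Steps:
b(E) = -6/7 (b(E) = -(-1)*(-6)/7 = -⅐*6 = -6/7)
X = 6/7 (X = -1*(-6/7) = 6/7 ≈ 0.85714)
M(Y, R) = R*Y
(-437636 + 206785)*(M(X, 385) - 13276) = (-437636 + 206785)*(385*(6/7) - 13276) = -230851*(330 - 13276) = -230851*(-12946) = 2988597046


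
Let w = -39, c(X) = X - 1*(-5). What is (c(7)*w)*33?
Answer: -15444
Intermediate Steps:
c(X) = 5 + X (c(X) = X + 5 = 5 + X)
(c(7)*w)*33 = ((5 + 7)*(-39))*33 = (12*(-39))*33 = -468*33 = -15444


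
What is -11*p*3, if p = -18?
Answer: 594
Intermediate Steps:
-11*p*3 = -11*(-18)*3 = 198*3 = 594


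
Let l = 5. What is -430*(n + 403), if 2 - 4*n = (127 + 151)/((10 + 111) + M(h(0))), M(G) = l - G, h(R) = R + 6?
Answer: -4158143/24 ≈ -1.7326e+5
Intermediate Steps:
h(R) = 6 + R
M(G) = 5 - G
n = -19/240 (n = 1/2 - (127 + 151)/(4*((10 + 111) + (5 - (6 + 0)))) = 1/2 - 139/(2*(121 + (5 - 1*6))) = 1/2 - 139/(2*(121 + (5 - 6))) = 1/2 - 139/(2*(121 - 1)) = 1/2 - 139/(2*120) = 1/2 - 1/4*139/60 = 1/2 - 139/240 = -19/240 ≈ -0.079167)
-430*(n + 403) = -430*(-19/240 + 403) = -430*96701/240 = -4158143/24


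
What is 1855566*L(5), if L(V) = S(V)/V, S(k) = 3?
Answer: 5566698/5 ≈ 1.1133e+6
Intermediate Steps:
L(V) = 3/V
1855566*L(5) = 1855566*(3/5) = 5566698/5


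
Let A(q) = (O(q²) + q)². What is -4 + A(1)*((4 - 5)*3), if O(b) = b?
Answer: -16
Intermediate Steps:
A(q) = (q + q²)² (A(q) = (q² + q)² = (q + q²)²)
-4 + A(1)*((4 - 5)*3) = -4 + (1²*(1 + 1)²)*((4 - 5)*3) = -4 + (1*2²)*(-1*3) = -4 + (1*4)*(-3) = -4 + 4*(-3) = -4 - 12 = -16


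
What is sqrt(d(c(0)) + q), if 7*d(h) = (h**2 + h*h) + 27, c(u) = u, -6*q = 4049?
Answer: I*sqrt(1183602)/42 ≈ 25.903*I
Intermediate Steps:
q = -4049/6 (q = -1/6*4049 = -4049/6 ≈ -674.83)
d(h) = 27/7 + 2*h**2/7 (d(h) = ((h**2 + h*h) + 27)/7 = ((h**2 + h**2) + 27)/7 = (2*h**2 + 27)/7 = (27 + 2*h**2)/7 = 27/7 + 2*h**2/7)
sqrt(d(c(0)) + q) = sqrt((27/7 + (2/7)*0**2) - 4049/6) = sqrt((27/7 + (2/7)*0) - 4049/6) = sqrt((27/7 + 0) - 4049/6) = sqrt(27/7 - 4049/6) = sqrt(-28181/42) = I*sqrt(1183602)/42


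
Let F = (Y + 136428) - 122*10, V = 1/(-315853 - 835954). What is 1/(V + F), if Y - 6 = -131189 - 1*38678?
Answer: -1151807/39913567972 ≈ -2.8858e-5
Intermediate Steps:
Y = -169861 (Y = 6 + (-131189 - 1*38678) = 6 + (-131189 - 38678) = 6 - 169867 = -169861)
V = -1/1151807 (V = 1/(-1151807) = -1/1151807 ≈ -8.6820e-7)
F = -34653 (F = (-169861 + 136428) - 122*10 = -33433 - 1220 = -34653)
1/(V + F) = 1/(-1/1151807 - 34653) = 1/(-39913567972/1151807) = -1151807/39913567972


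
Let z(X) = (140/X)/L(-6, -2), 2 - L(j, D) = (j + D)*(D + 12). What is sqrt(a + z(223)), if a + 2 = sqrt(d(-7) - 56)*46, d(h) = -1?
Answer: sqrt(-166548888 + 3845344654*I*sqrt(57))/9143 ≈ 13.14 + 13.215*I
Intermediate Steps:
L(j, D) = 2 - (12 + D)*(D + j) (L(j, D) = 2 - (j + D)*(D + 12) = 2 - (D + j)*(12 + D) = 2 - (12 + D)*(D + j))
z(X) = 70/(41*X) (z(X) = (140/X)/(2 - 1*(-2)**2 - 12*(-2) - 12*(-6) - 1*(-2)*(-6)) = (140/X)/(2 - 1*4 + 24 + 72 - 12) = (140/X)/(2 - 4 + 24 + 72 - 12) = (140/X)/82 = (140/X)*(1/82) = 70/(41*X))
a = -2 + 46*I*sqrt(57) (a = -2 + sqrt(-1 - 56)*46 = -2 + sqrt(-57)*46 = -2 + (I*sqrt(57))*46 = -2 + 46*I*sqrt(57) ≈ -2.0 + 347.29*I)
sqrt(a + z(223)) = sqrt((-2 + 46*I*sqrt(57)) + (70/41)/223) = sqrt((-2 + 46*I*sqrt(57)) + (70/41)*(1/223)) = sqrt((-2 + 46*I*sqrt(57)) + 70/9143) = sqrt(-18216/9143 + 46*I*sqrt(57))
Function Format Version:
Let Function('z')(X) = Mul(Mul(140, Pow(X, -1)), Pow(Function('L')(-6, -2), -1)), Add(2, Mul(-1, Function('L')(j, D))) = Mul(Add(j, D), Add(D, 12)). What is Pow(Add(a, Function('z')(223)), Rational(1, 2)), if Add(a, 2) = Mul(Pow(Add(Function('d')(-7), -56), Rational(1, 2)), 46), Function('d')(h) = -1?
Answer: Mul(Rational(1, 9143), Pow(Add(-166548888, Mul(3845344654, I, Pow(57, Rational(1, 2)))), Rational(1, 2))) ≈ Add(13.140, Mul(13.215, I))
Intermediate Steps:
Function('L')(j, D) = Add(2, Mul(-1, Add(12, D), Add(D, j))) (Function('L')(j, D) = Add(2, Mul(-1, Mul(Add(j, D), Add(D, 12)))) = Add(2, Mul(-1, Mul(Add(D, j), Add(12, D)))) = Add(2, Mul(-1, Mul(Add(12, D), Add(D, j)))) = Add(2, Mul(-1, Add(12, D), Add(D, j))))
Function('z')(X) = Mul(Rational(70, 41), Pow(X, -1)) (Function('z')(X) = Mul(Mul(140, Pow(X, -1)), Pow(Add(2, Mul(-1, Pow(-2, 2)), Mul(-12, -2), Mul(-12, -6), Mul(-1, -2, -6)), -1)) = Mul(Mul(140, Pow(X, -1)), Pow(Add(2, Mul(-1, 4), 24, 72, -12), -1)) = Mul(Mul(140, Pow(X, -1)), Pow(Add(2, -4, 24, 72, -12), -1)) = Mul(Mul(140, Pow(X, -1)), Pow(82, -1)) = Mul(Mul(140, Pow(X, -1)), Rational(1, 82)) = Mul(Rational(70, 41), Pow(X, -1)))
a = Add(-2, Mul(46, I, Pow(57, Rational(1, 2)))) (a = Add(-2, Mul(Pow(Add(-1, -56), Rational(1, 2)), 46)) = Add(-2, Mul(Pow(-57, Rational(1, 2)), 46)) = Add(-2, Mul(Mul(I, Pow(57, Rational(1, 2))), 46)) = Add(-2, Mul(46, I, Pow(57, Rational(1, 2)))) ≈ Add(-2.0000, Mul(347.29, I)))
Pow(Add(a, Function('z')(223)), Rational(1, 2)) = Pow(Add(Add(-2, Mul(46, I, Pow(57, Rational(1, 2)))), Mul(Rational(70, 41), Pow(223, -1))), Rational(1, 2)) = Pow(Add(Add(-2, Mul(46, I, Pow(57, Rational(1, 2)))), Mul(Rational(70, 41), Rational(1, 223))), Rational(1, 2)) = Pow(Add(Add(-2, Mul(46, I, Pow(57, Rational(1, 2)))), Rational(70, 9143)), Rational(1, 2)) = Pow(Add(Rational(-18216, 9143), Mul(46, I, Pow(57, Rational(1, 2)))), Rational(1, 2))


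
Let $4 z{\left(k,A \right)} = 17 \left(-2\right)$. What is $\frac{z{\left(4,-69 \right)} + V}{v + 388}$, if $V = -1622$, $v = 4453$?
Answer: $- \frac{3261}{9682} \approx -0.33681$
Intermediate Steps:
$z{\left(k,A \right)} = - \frac{17}{2}$ ($z{\left(k,A \right)} = \frac{17 \left(-2\right)}{4} = \frac{1}{4} \left(-34\right) = - \frac{17}{2}$)
$\frac{z{\left(4,-69 \right)} + V}{v + 388} = \frac{- \frac{17}{2} - 1622}{4453 + 388} = - \frac{3261}{2 \cdot 4841} = \left(- \frac{3261}{2}\right) \frac{1}{4841} = - \frac{3261}{9682}$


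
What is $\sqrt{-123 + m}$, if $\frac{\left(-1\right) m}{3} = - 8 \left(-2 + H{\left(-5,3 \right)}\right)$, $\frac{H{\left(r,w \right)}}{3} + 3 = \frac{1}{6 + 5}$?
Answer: $\frac{3 i \sqrt{5115}}{11} \approx 19.505 i$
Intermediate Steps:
$H{\left(r,w \right)} = - \frac{96}{11}$ ($H{\left(r,w \right)} = -9 + \frac{3}{6 + 5} = -9 + \frac{3}{11} = - \frac{96}{11}$)
$m = - \frac{2832}{11}$ ($m = - 3 \left(- 8 \left(-2 - \frac{96}{11}\right)\right) = - 3 \left(\left(-8\right) \left(- \frac{118}{11}\right)\right) = \left(-3\right) \frac{944}{11} = - \frac{2832}{11} \approx -257.45$)
$\sqrt{-123 + m} = \sqrt{-123 - \frac{2832}{11}} = \sqrt{- \frac{4185}{11}} = \frac{3 i \sqrt{5115}}{11}$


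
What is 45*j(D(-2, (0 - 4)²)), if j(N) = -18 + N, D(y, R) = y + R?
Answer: -180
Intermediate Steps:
D(y, R) = R + y
45*j(D(-2, (0 - 4)²)) = 45*(-18 + ((0 - 4)² - 2)) = 45*(-18 + ((-4)² - 2)) = 45*(-18 + (16 - 2)) = 45*(-18 + 14) = 45*(-4) = -180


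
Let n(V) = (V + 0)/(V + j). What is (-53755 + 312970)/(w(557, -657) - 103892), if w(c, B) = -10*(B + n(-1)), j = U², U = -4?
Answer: -777645/291964 ≈ -2.6635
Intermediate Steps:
j = 16 (j = (-4)² = 16)
n(V) = V/(16 + V) (n(V) = (V + 0)/(V + 16) = V/(16 + V))
w(c, B) = ⅔ - 10*B (w(c, B) = -10*(B - 1/(16 - 1)) = -10*(B - 1/15) = -10*(-1/15 + B) = ⅔ - 10*B)
(-53755 + 312970)/(w(557, -657) - 103892) = (-53755 + 312970)/((⅔ - 10*(-657)) - 103892) = 259215/((⅔ + 6570) - 103892) = 259215/(19712/3 - 103892) = 259215/(-291964/3) = 259215*(-3/291964) = -777645/291964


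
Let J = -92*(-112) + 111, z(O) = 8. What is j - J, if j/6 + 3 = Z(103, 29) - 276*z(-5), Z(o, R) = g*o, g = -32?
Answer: -43457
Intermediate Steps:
Z(o, R) = -32*o
j = -33042 (j = -18 + 6*(-32*103 - 276*8) = -18 + 6*(-3296 - 1*2208) = -18 + 6*(-3296 - 2208) = -18 + 6*(-5504) = -18 - 33024 = -33042)
J = 10415 (J = 10304 + 111 = 10415)
j - J = -33042 - 1*10415 = -33042 - 10415 = -43457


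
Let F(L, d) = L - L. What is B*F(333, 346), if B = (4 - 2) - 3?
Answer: 0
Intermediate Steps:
B = -1 (B = 2 - 3 = -1)
F(L, d) = 0
B*F(333, 346) = -1*0 = 0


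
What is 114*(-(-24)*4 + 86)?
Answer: 20748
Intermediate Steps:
114*(-(-24)*4 + 86) = 114*(-8*(-12) + 86) = 114*(96 + 86) = 114*182 = 20748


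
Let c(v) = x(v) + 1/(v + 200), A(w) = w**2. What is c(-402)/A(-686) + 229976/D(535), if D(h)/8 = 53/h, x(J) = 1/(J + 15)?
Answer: 565792096935533863/1949783700312 ≈ 2.9018e+5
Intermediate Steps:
x(J) = 1/(15 + J)
D(h) = 424/h (D(h) = 8*(53/h) = 424/h)
c(v) = 1/(15 + v) + 1/(200 + v) (c(v) = 1/(15 + v) + 1/(v + 200) = 1/(15 + v) + 1/(200 + v))
c(-402)/A(-686) + 229976/D(535) = ((215 + 2*(-402))/((15 - 402)*(200 - 402)))/((-686)**2) + 229976/((424/535)) = ((215 - 804)/(-387*(-202)))/470596 + 229976/((424*(1/535))) = -1/387*(-1/202)*(-589)*(1/470596) + 229976/(424/535) = -589/78174*1/470596 + 229976*(535/424) = -589/36788371704 + 15379645/53 = 565792096935533863/1949783700312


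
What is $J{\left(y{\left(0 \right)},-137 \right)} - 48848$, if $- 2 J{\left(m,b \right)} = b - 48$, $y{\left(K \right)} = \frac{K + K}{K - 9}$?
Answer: $- \frac{97511}{2} \approx -48756.0$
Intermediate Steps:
$y{\left(K \right)} = \frac{2 K}{-9 + K}$
$J{\left(m,b \right)} = 24 - \frac{b}{2}$ ($J{\left(m,b \right)} = - \frac{b - 48}{2} = - \frac{-48 + b}{2} = 24 - \frac{b}{2}$)
$J{\left(y{\left(0 \right)},-137 \right)} - 48848 = \left(24 - - \frac{137}{2}\right) - 48848 = \left(24 + \frac{137}{2}\right) - 48848 = \frac{185}{2} - 48848 = - \frac{97511}{2}$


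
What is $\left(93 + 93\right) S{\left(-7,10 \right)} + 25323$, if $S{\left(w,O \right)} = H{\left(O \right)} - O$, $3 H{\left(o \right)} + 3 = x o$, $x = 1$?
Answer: $23897$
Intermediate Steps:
$H{\left(o \right)} = -1 + \frac{o}{3}$ ($H{\left(o \right)} = -1 + \frac{1 o}{3} = -1 + \frac{o}{3}$)
$S{\left(w,O \right)} = -1 - \frac{2 O}{3}$ ($S{\left(w,O \right)} = \left(-1 + \frac{O}{3}\right) - O = -1 - \frac{2 O}{3}$)
$\left(93 + 93\right) S{\left(-7,10 \right)} + 25323 = \left(93 + 93\right) \left(-1 - \frac{20}{3}\right) + 25323 = 186 \left(-1 - \frac{20}{3}\right) + 25323 = 186 \left(- \frac{23}{3}\right) + 25323 = -1426 + 25323 = 23897$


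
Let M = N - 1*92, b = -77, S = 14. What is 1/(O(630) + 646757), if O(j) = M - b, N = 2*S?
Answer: 1/646770 ≈ 1.5461e-6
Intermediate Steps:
N = 28 (N = 2*14 = 28)
M = -64 (M = 28 - 1*92 = 28 - 92 = -64)
O(j) = 13 (O(j) = -64 - 1*(-77) = -64 + 77 = 13)
1/(O(630) + 646757) = 1/(13 + 646757) = 1/646770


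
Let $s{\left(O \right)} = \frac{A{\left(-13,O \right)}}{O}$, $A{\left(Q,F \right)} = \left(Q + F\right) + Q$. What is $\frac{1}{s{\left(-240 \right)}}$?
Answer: $\frac{120}{133} \approx 0.90226$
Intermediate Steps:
$A{\left(Q,F \right)} = F + 2 Q$ ($A{\left(Q,F \right)} = \left(F + Q\right) + Q = F + 2 Q$)
$s{\left(O \right)} = \frac{-26 + O}{O}$ ($s{\left(O \right)} = \frac{O + 2 \left(-13\right)}{O} = \frac{O - 26}{O} = \frac{-26 + O}{O}$)
$\frac{1}{s{\left(-240 \right)}} = \frac{1}{\frac{1}{-240} \left(-26 - 240\right)} = \frac{1}{\left(- \frac{1}{240}\right) \left(-266\right)} = \frac{1}{\frac{133}{120}} = \frac{120}{133}$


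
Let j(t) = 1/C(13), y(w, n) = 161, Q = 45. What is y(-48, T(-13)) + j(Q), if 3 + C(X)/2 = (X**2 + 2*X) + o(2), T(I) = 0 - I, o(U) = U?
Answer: 62469/388 ≈ 161.00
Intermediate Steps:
T(I) = -I
C(X) = -2 + 2*X**2 + 4*X (C(X) = -6 + 2*((X**2 + 2*X) + 2) = -6 + 2*(2 + X**2 + 2*X) = -6 + (4 + 2*X**2 + 4*X) = -2 + 2*X**2 + 4*X)
j(t) = 1/388 (j(t) = 1/(-2 + 2*13**2 + 4*13) = 1/(-2 + 2*169 + 52) = 1/(-2 + 338 + 52) = 1/388)
y(-48, T(-13)) + j(Q) = 161 + 1/388 = 62469/388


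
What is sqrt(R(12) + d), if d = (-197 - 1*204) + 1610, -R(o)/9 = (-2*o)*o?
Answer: sqrt(3801) ≈ 61.652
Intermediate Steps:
R(o) = 18*o**2 (R(o) = -9*(-2*o)*o = -(-18)*o**2 = 18*o**2)
d = 1209 (d = (-197 - 204) + 1610 = -401 + 1610 = 1209)
sqrt(R(12) + d) = sqrt(18*12**2 + 1209) = sqrt(18*144 + 1209) = sqrt(2592 + 1209) = sqrt(3801)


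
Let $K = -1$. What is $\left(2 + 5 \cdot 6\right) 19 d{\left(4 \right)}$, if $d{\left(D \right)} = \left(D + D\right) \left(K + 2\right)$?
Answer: $4864$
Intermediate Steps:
$d{\left(D \right)} = 2 D$ ($d{\left(D \right)} = \left(D + D\right) \left(-1 + 2\right) = 2 D 1 = 2 D$)
$\left(2 + 5 \cdot 6\right) 19 d{\left(4 \right)} = \left(2 + 5 \cdot 6\right) 19 \cdot 2 \cdot 4 = \left(2 + 30\right) 19 \cdot 8 = 32 \cdot 19 \cdot 8 = 608 \cdot 8 = 4864$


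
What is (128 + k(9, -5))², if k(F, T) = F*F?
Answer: 43681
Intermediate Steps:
k(F, T) = F²
(128 + k(9, -5))² = (128 + 9²)² = (128 + 81)² = 209² = 43681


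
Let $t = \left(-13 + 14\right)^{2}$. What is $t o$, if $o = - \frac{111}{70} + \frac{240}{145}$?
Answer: $\frac{141}{2030} \approx 0.069458$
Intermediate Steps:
$o = \frac{141}{2030}$ ($o = \left(-111\right) \frac{1}{70} + 240 \cdot \frac{1}{145} = - \frac{111}{70} + \frac{48}{29} = \frac{141}{2030} \approx 0.069458$)
$t = 1$ ($t = 1^{2} = 1$)
$t o = 1 \cdot \frac{141}{2030} = \frac{141}{2030}$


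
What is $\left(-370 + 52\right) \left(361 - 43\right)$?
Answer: $-101124$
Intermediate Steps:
$\left(-370 + 52\right) \left(361 - 43\right) = \left(-318\right) 318 = -101124$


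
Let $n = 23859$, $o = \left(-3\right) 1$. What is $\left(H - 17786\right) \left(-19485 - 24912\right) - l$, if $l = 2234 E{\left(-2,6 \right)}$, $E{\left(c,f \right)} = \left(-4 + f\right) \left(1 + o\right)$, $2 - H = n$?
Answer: $1848833207$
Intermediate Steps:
$o = -3$
$H = -23857$ ($H = 2 - 23859 = -23857$)
$E{\left(c,f \right)} = 8 - 2 f$ ($E{\left(c,f \right)} = \left(-4 + f\right) \left(1 - 3\right) = \left(-4 + f\right) \left(-2\right) = 8 - 2 f$)
$l = -8936$ ($l = 2234 \left(8 - 12\right) = 2234 \left(-4\right) = -8936$)
$\left(H - 17786\right) \left(-19485 - 24912\right) - l = \left(-23857 - 17786\right) \left(-19485 - 24912\right) - -8936 = \left(-41643\right) \left(-44397\right) + 8936 = 1848824271 + 8936 = 1848833207$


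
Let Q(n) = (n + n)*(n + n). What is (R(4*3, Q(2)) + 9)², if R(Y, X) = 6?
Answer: 225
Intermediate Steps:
Q(n) = 4*n² (Q(n) = (2*n)*(2*n) = 4*n²)
(R(4*3, Q(2)) + 9)² = (6 + 9)² = 15² = 225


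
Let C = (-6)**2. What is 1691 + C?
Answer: 1727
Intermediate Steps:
C = 36
1691 + C = 1691 + 36 = 1727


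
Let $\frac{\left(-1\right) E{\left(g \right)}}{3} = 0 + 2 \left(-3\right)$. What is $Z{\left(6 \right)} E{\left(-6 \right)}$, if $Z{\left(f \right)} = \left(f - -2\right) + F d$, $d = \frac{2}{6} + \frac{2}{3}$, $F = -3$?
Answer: $90$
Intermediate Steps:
$d = 1$ ($d = 2 \cdot \frac{1}{6} + 2 \cdot \frac{1}{3} = \frac{1}{3} + \frac{2}{3} = 1$)
$Z{\left(f \right)} = -1 + f$ ($Z{\left(f \right)} = \left(f - -2\right) - 3 = \left(f + 2\right) - 3 = \left(2 + f\right) - 3 = -1 + f$)
$E{\left(g \right)} = 18$ ($E{\left(g \right)} = - 3 \left(0 + 2 \left(-3\right)\right) = - 3 \left(0 - 6\right) = \left(-3\right) \left(-6\right) = 18$)
$Z{\left(6 \right)} E{\left(-6 \right)} = \left(-1 + 6\right) 18 = 5 \cdot 18 = 90$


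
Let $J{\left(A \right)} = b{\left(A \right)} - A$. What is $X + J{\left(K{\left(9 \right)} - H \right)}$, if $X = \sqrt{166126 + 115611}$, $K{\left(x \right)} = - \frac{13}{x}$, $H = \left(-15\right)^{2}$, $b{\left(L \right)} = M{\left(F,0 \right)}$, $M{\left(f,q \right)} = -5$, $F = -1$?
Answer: $\frac{1993}{9} + \sqrt{281737} \approx 752.23$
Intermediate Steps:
$b{\left(L \right)} = -5$
$H = 225$
$J{\left(A \right)} = -5 - A$
$X = \sqrt{281737} \approx 530.79$
$X + J{\left(K{\left(9 \right)} - H \right)} = \sqrt{281737} - \left(5 - 225 - \frac{13}{9}\right) = \sqrt{281737} - \left(-220 - \frac{13}{9}\right) = \sqrt{281737} - - \frac{1993}{9} = \sqrt{281737} + \left(-5 + \frac{2038}{9}\right) = \sqrt{281737} + \frac{1993}{9} = \frac{1993}{9} + \sqrt{281737}$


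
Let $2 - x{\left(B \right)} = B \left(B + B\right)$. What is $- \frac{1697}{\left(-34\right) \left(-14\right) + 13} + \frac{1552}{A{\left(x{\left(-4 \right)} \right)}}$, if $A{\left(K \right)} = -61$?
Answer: $- \frac{862445}{29829} \approx -28.913$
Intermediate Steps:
$x{\left(B \right)} = 2 - 2 B^{2}$ ($x{\left(B \right)} = 2 - B \left(B + B\right) = 2 - B 2 B = 2 - 2 B^{2}$)
$- \frac{1697}{\left(-34\right) \left(-14\right) + 13} + \frac{1552}{A{\left(x{\left(-4 \right)} \right)}} = - \frac{1697}{\left(-34\right) \left(-14\right) + 13} + \frac{1552}{-61} = - \frac{1697}{476 + 13} + 1552 \left(- \frac{1}{61}\right) = - \frac{1697}{489} - \frac{1552}{61} = - \frac{862445}{29829}$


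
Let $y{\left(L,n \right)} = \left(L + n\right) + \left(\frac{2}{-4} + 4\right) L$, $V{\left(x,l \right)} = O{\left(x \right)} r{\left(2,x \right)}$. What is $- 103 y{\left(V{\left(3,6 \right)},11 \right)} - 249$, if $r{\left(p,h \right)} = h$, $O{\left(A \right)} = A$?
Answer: $- \frac{11107}{2} \approx -5553.5$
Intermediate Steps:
$V{\left(x,l \right)} = x^{2}$ ($V{\left(x,l \right)} = x x = x^{2}$)
$y{\left(L,n \right)} = n + \frac{9 L}{2}$ ($y{\left(L,n \right)} = \left(L + n\right) + \left(2 \left(- \frac{1}{4}\right) + 4\right) L = \left(L + n\right) + \left(- \frac{1}{2} + 4\right) L = \left(L + n\right) + \frac{7 L}{2} = n + \frac{9 L}{2}$)
$- 103 y{\left(V{\left(3,6 \right)},11 \right)} - 249 = - 103 \left(11 + \frac{9 \cdot 3^{2}}{2}\right) - 249 = - 103 \left(11 + \frac{9}{2} \cdot 9\right) - 249 = - 103 \left(11 + \frac{81}{2}\right) - 249 = \left(-103\right) \frac{103}{2} - 249 = - \frac{10609}{2} - 249 = - \frac{11107}{2}$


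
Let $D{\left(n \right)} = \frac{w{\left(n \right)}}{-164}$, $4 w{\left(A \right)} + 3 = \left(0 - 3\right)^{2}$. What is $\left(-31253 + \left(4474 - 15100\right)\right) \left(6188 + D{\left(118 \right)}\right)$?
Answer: $- \frac{85000173019}{328} \approx -2.5915 \cdot 10^{8}$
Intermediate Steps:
$w{\left(A \right)} = \frac{3}{2}$ ($w{\left(A \right)} = - \frac{3}{4} + \frac{\left(0 - 3\right)^{2}}{4} = - \frac{3}{4} + \frac{\left(-3\right)^{2}}{4} = - \frac{3}{4} + \frac{1}{4} \cdot 9 = - \frac{3}{4} + \frac{9}{4} = \frac{3}{2}$)
$D{\left(n \right)} = - \frac{3}{328}$ ($D{\left(n \right)} = \frac{3}{2 \left(-164\right)} = \frac{3}{2} \left(- \frac{1}{164}\right) = - \frac{3}{328}$)
$\left(-31253 + \left(4474 - 15100\right)\right) \left(6188 + D{\left(118 \right)}\right) = \left(-31253 + \left(4474 - 15100\right)\right) \left(6188 - \frac{3}{328}\right) = \left(-31253 - 10626\right) \frac{2029661}{328} = \left(-41879\right) \frac{2029661}{328} = - \frac{85000173019}{328}$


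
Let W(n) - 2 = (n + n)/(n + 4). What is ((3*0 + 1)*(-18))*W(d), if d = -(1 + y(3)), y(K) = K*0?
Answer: -24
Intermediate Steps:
y(K) = 0
d = -1 (d = -(1 + 0) = -1*1 = -1)
W(n) = 2 + 2*n/(4 + n) (W(n) = 2 + (n + n)/(n + 4) = 2 + (2*n)/(4 + n) = 2 + 2*n/(4 + n))
((3*0 + 1)*(-18))*W(d) = ((3*0 + 1)*(-18))*(4*(2 - 1)/(4 - 1)) = ((0 + 1)*(-18))*(4*1/3) = (1*(-18))*(4*(⅓)*1) = -18*4/3 = -24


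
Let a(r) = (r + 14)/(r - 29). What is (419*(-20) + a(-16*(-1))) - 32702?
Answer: -534096/13 ≈ -41084.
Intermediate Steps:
a(r) = (14 + r)/(-29 + r)
(419*(-20) + a(-16*(-1))) - 32702 = (419*(-20) + (14 - 16*(-1))/(-29 - 16*(-1))) - 32702 = (-8380 + (14 + 16)/(-29 + 16)) - 32702 = (-8380 + 30/(-13)) - 32702 = (-8380 - 1/13*30) - 32702 = (-8380 - 30/13) - 32702 = -108970/13 - 32702 = -534096/13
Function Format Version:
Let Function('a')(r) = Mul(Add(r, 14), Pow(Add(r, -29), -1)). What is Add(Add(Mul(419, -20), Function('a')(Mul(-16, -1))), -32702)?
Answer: Rational(-534096, 13) ≈ -41084.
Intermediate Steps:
Function('a')(r) = Mul(Pow(Add(-29, r), -1), Add(14, r)) (Function('a')(r) = Mul(Add(14, r), Pow(Add(-29, r), -1)) = Mul(Pow(Add(-29, r), -1), Add(14, r)))
Add(Add(Mul(419, -20), Function('a')(Mul(-16, -1))), -32702) = Add(Add(Mul(419, -20), Mul(Pow(Add(-29, Mul(-16, -1)), -1), Add(14, Mul(-16, -1)))), -32702) = Add(Add(-8380, Mul(Pow(Add(-29, 16), -1), Add(14, 16))), -32702) = Add(Add(-8380, Mul(Pow(-13, -1), 30)), -32702) = Add(Add(-8380, Mul(Rational(-1, 13), 30)), -32702) = Add(Add(-8380, Rational(-30, 13)), -32702) = Add(Rational(-108970, 13), -32702) = Rational(-534096, 13)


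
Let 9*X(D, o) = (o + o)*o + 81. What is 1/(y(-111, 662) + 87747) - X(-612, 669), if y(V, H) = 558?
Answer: -8783433434/88305 ≈ -99467.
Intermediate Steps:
X(D, o) = 9 + 2*o²/9 (X(D, o) = ((o + o)*o + 81)/9 = ((2*o)*o + 81)/9 = (2*o² + 81)/9 = (81 + 2*o²)/9 = 9 + 2*o²/9)
1/(y(-111, 662) + 87747) - X(-612, 669) = 1/(558 + 87747) - (9 + (2/9)*669²) = 1/88305 - (9 + (2/9)*447561) = 1/88305 - (9 + 99458) = 1/88305 - 1*99467 = 1/88305 - 99467 = -8783433434/88305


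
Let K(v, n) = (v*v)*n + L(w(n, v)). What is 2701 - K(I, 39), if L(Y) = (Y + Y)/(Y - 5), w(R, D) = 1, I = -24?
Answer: -39525/2 ≈ -19763.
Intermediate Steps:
L(Y) = 2*Y/(-5 + Y) (L(Y) = (2*Y)/(-5 + Y) = 2*Y/(-5 + Y))
K(v, n) = -½ + n*v² (K(v, n) = (v*v)*n + 2*1/(-5 + 1) = v²*n + 2*1/(-4) = n*v² + 2*1*(-¼) = n*v² - ½ = -½ + n*v²)
2701 - K(I, 39) = 2701 - (-½ + 39*(-24)²) = 2701 - (-½ + 39*576) = 2701 - (-½ + 22464) = 2701 - 1*44927/2 = 2701 - 44927/2 = -39525/2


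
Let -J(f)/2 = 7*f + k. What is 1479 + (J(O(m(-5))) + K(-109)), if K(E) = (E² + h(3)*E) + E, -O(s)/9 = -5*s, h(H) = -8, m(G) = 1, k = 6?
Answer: 13481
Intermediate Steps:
O(s) = 45*s (O(s) = -(-45)*s = 45*s)
J(f) = -12 - 14*f (J(f) = -2*(7*f + 6) = -2*(6 + 7*f) = -12 - 14*f)
K(E) = E² - 7*E (K(E) = (E² - 8*E) + E = E² - 7*E)
1479 + (J(O(m(-5))) + K(-109)) = 1479 + ((-12 - 630) - 109*(-7 - 109)) = 1479 + ((-12 - 14*45) - 109*(-116)) = 1479 + ((-12 - 630) + 12644) = 1479 + (-642 + 12644) = 1479 + 12002 = 13481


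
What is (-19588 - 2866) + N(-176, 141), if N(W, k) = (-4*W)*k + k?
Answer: 76951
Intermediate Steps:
N(W, k) = k - 4*W*k (N(W, k) = -4*W*k + k = k - 4*W*k)
(-19588 - 2866) + N(-176, 141) = (-19588 - 2866) + 141*(1 - 4*(-176)) = -22454 + 141*(1 + 704) = -22454 + 141*705 = -22454 + 99405 = 76951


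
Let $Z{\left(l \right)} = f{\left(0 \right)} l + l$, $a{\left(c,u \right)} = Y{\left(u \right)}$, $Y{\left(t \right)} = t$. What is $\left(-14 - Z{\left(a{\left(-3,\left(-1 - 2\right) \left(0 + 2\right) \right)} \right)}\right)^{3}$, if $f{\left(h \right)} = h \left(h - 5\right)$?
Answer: $-512$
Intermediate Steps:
$f{\left(h \right)} = h \left(-5 + h\right)$
$a{\left(c,u \right)} = u$
$Z{\left(l \right)} = l$ ($Z{\left(l \right)} = 0 \left(-5 + 0\right) l + l = 0 \left(-5\right) l + l = 0 l + l = 0 + l = l$)
$\left(-14 - Z{\left(a{\left(-3,\left(-1 - 2\right) \left(0 + 2\right) \right)} \right)}\right)^{3} = \left(-14 - \left(-1 - 2\right) \left(0 + 2\right)\right)^{3} = \left(-14 - \left(-3\right) 2\right)^{3} = \left(-14 - -6\right)^{3} = \left(-14 + 6\right)^{3} = \left(-8\right)^{3} = -512$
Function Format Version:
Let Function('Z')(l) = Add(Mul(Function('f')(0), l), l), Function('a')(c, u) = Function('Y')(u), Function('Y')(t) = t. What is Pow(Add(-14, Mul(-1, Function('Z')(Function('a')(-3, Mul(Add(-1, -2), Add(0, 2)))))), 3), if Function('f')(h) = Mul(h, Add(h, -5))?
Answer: -512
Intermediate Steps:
Function('f')(h) = Mul(h, Add(-5, h))
Function('a')(c, u) = u
Function('Z')(l) = l (Function('Z')(l) = Add(Mul(Mul(0, Add(-5, 0)), l), l) = Add(Mul(Mul(0, -5), l), l) = Add(Mul(0, l), l) = Add(0, l) = l)
Pow(Add(-14, Mul(-1, Function('Z')(Function('a')(-3, Mul(Add(-1, -2), Add(0, 2)))))), 3) = Pow(Add(-14, Mul(-1, Mul(Add(-1, -2), Add(0, 2)))), 3) = Pow(Add(-14, Mul(-1, Mul(-3, 2))), 3) = Pow(Add(-14, Mul(-1, -6)), 3) = Pow(Add(-14, 6), 3) = Pow(-8, 3) = -512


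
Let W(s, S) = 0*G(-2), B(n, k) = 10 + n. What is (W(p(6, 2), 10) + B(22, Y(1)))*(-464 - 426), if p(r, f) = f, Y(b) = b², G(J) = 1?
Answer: -28480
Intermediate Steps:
W(s, S) = 0 (W(s, S) = 0*1 = 0)
(W(p(6, 2), 10) + B(22, Y(1)))*(-464 - 426) = (0 + (10 + 22))*(-464 - 426) = (0 + 32)*(-890) = 32*(-890) = -28480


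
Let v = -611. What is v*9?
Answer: -5499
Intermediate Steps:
v*9 = -611*9 = -5499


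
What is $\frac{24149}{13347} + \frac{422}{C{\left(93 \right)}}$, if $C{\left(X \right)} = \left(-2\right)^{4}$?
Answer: $\frac{3009409}{106776} \approx 28.184$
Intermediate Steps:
$C{\left(X \right)} = 16$
$\frac{24149}{13347} + \frac{422}{C{\left(93 \right)}} = \frac{24149}{13347} + \frac{422}{16} = 24149 \cdot \frac{1}{13347} + 422 \cdot \frac{1}{16} = \frac{24149}{13347} + \frac{211}{8} = \frac{3009409}{106776}$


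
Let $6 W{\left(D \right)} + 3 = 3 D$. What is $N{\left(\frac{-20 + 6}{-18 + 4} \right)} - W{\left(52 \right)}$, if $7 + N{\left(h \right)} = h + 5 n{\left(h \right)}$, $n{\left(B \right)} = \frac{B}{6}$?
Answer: $- \frac{92}{3} \approx -30.667$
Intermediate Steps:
$W{\left(D \right)} = - \frac{1}{2} + \frac{D}{2}$ ($W{\left(D \right)} = - \frac{1}{2} + \frac{3 D}{6} = - \frac{1}{2} + \frac{D}{2}$)
$n{\left(B \right)} = \frac{B}{6}$ ($n{\left(B \right)} = B \frac{1}{6} = \frac{B}{6}$)
$N{\left(h \right)} = -7 + \frac{11 h}{6}$ ($N{\left(h \right)} = -7 + \left(h + 5 \frac{h}{6}\right) = -7 + \left(h + \frac{5 h}{6}\right) = -7 + \frac{11 h}{6}$)
$N{\left(\frac{-20 + 6}{-18 + 4} \right)} - W{\left(52 \right)} = \left(-7 + \frac{11 \frac{-20 + 6}{-18 + 4}}{6}\right) - \left(- \frac{1}{2} + \frac{1}{2} \cdot 52\right) = \left(-7 + \frac{11 \left(- \frac{14}{-14}\right)}{6}\right) - \left(- \frac{1}{2} + 26\right) = \left(-7 + \frac{11 \left(\left(-14\right) \left(- \frac{1}{14}\right)\right)}{6}\right) - \frac{51}{2} = \left(-7 + \frac{11}{6} \cdot 1\right) - \frac{51}{2} = \left(-7 + \frac{11}{6}\right) - \frac{51}{2} = - \frac{31}{6} - \frac{51}{2} = - \frac{92}{3}$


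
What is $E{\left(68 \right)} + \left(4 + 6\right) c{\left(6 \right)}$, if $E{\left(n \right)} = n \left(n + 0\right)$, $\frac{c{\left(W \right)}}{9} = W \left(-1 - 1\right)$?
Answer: $3544$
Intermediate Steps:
$c{\left(W \right)} = - 18 W$ ($c{\left(W \right)} = 9 W \left(-1 - 1\right) = 9 W \left(-2\right) = 9 \left(- 2 W\right) = - 18 W$)
$E{\left(n \right)} = n^{2}$ ($E{\left(n \right)} = n n = n^{2}$)
$E{\left(68 \right)} + \left(4 + 6\right) c{\left(6 \right)} = 68^{2} + \left(4 + 6\right) \left(\left(-18\right) 6\right) = 4624 + 10 \left(-108\right) = 4624 - 1080 = 3544$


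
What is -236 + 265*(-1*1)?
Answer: -501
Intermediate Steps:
-236 + 265*(-1*1) = -236 + 265*(-1) = -236 - 265 = -501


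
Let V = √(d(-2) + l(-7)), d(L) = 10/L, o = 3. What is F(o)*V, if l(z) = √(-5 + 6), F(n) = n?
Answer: 6*I ≈ 6.0*I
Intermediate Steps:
l(z) = 1 (l(z) = √1 = 1)
V = 2*I (V = √(10/(-2) + 1) = √(10*(-½) + 1) = √(-5 + 1) = √(-4) = 2*I ≈ 2.0*I)
F(o)*V = 3*(2*I) = 6*I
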